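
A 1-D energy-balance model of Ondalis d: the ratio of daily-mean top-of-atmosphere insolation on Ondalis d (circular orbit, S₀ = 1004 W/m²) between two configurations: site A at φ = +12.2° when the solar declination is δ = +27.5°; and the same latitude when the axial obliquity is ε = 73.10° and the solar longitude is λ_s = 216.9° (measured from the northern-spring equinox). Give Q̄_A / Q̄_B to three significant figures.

Q̄_A / Q̄_B ≈ 1.66

— Configuration A (φ=+12.2°):
cos H₀ = −tan(+12.2°) tan(+27.500°) = -0.1126, H₀ = 1.6836 rad.
Bracket: H₀ sin φ sin δ + cos φ cos δ sin H₀ = 1.6836×0.21132×0.46175 + 0.97742×0.88701×0.99365 = 0.164281 + 0.861476 = 1.025757.
Q̄ = (S₀/π) × [bracket] = (1004/π) × 1.025757 = 327.81 W/m².
— Configuration B (φ=+12.2°):
Solar declination: sin δ = sin ε · sin λ_s = sin 73.10° × sin 216.9° = -0.57449, so δ = -35.064°.
cos H₀ = −tan(+12.2°) tan(-35.064°) = 0.1518, H₀ = 1.4185 rad.
Bracket: H₀ sin φ sin δ + cos φ cos δ sin H₀ = 1.4185×0.21132×-0.57449 + 0.97742×0.81851×0.98842 = -0.172208 + 0.790764 = 0.618556.
Q̄ = (S₀/π) × [bracket] = (1004/π) × 0.618556 = 197.68 W/m².
Ratio Q̄_A / Q̄_B = 327.81 / 197.68 = 1.658.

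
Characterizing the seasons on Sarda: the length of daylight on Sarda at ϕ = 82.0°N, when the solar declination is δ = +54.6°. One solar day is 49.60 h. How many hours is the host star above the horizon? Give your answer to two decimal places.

Sunrise equation: cos h₀ = −tan ϕ · tan δ = -10.0123 ≤ −1, so the host star never sets (polar day) and h₀ = π.
Daylight = 2h₀/(2π) × 49.60 h = (3.1416/π) × 49.60 = 49.60 h.

49.60 h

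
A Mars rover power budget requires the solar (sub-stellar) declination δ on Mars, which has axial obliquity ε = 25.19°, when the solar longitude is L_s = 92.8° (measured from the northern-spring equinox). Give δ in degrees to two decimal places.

sin δ = sin ε · sin L_s = sin 25.19° × sin 92.8° = 0.425113.
δ = arcsin(0.425113) = +25.16°.

δ = +25.16°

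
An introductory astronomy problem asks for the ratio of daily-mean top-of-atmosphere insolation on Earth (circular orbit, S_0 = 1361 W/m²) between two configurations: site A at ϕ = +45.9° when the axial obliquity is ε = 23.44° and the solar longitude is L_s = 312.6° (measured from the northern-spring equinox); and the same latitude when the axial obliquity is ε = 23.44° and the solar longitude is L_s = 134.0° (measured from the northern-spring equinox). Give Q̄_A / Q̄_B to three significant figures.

— Configuration A (ϕ=+45.9°):
Solar declination: sin δ = sin ε · sin L_s = sin 23.44° × sin 312.6° = -0.29281, so δ = -17.026°.
cos h₀ = −tan(+45.9°) tan(-17.026°) = 0.3160, h₀ = 1.2493 rad.
Bracket: h₀ sin ϕ sin δ + cos ϕ cos δ sin h₀ = 1.2493×0.71813×-0.29281 + 0.69591×0.95617×0.94876 = -0.262697 + 0.631313 = 0.368616.
Q̄ = (S_0/π) × [bracket] = (1361/π) × 0.368616 = 159.69 W/m².
— Configuration B (ϕ=+45.9°):
Solar declination: sin δ = sin ε · sin L_s = sin 23.44° × sin 134.0° = 0.28615, so δ = +16.627°.
cos h₀ = −tan(+45.9°) tan(+16.627°) = -0.3082, h₀ = 1.8841 rad.
Bracket: h₀ sin ϕ sin δ + cos ϕ cos δ sin h₀ = 1.8841×0.71813×0.28615 + 0.69591×0.95819×0.95133 = 0.387169 + 0.634360 = 1.021529.
Q̄ = (S_0/π) × [bracket] = (1361/π) × 1.021529 = 442.55 W/m².
Ratio Q̄_A / Q̄_B = 159.69 / 442.55 = 0.3608.

Q̄_A / Q̄_B ≈ 0.361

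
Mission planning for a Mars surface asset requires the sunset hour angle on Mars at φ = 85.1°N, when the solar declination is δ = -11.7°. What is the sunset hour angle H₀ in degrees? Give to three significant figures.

H₀ = 0.00°

cos H₀ = −tan φ · tan δ = 2.4156 ≥ 1, so the Sun never rises (polar night) and H₀ = 0.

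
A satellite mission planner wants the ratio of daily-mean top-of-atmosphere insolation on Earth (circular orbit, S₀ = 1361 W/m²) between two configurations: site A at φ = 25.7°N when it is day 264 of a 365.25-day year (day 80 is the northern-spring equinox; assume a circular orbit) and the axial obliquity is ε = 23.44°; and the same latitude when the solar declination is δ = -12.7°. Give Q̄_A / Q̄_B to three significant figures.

Q̄_A / Q̄_B ≈ 1.22

— Configuration A (φ=+25.7°):
Solar longitude: λ_s = 360° × (264 − 80)/365.25 = 181.355°.
sin δ = sin 23.44° × sin 181.355° = -0.00941, so δ = -0.539°.
cos H₀ = −tan(+25.7°) tan(-0.539°) = 0.0045, H₀ = 1.5663 rad.
Bracket: H₀ sin φ sin δ + cos φ cos δ sin H₀ = 1.5663×0.43366×-0.00941 + 0.90108×0.99996×0.99999 = -0.006392 + 0.901035 = 0.894643.
Q̄ = (S₀/π) × [bracket] = (1361/π) × 0.894643 = 387.58 W/m².
— Configuration B (φ=+25.7°):
cos H₀ = −tan(+25.7°) tan(-12.700°) = 0.1085, H₀ = 1.4621 rad.
Bracket: H₀ sin φ sin δ + cos φ cos δ sin H₀ = 1.4621×0.43366×-0.21985 + 0.90108×0.97553×0.99410 = -0.139397 + 0.873844 = 0.734447.
Q̄ = (S₀/π) × [bracket] = (1361/π) × 0.734447 = 318.18 W/m².
Ratio Q̄_A / Q̄_B = 387.58 / 318.18 = 1.218.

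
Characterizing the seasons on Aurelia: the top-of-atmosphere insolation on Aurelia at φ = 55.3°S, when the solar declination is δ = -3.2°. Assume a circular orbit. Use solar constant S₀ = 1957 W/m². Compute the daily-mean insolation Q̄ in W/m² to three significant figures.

cos H₀ = −tan(-55.3°) tan(-3.200°) = -0.0807, H₀ = 1.6516 rad.
Bracket: H₀ sin φ sin δ + cos φ cos δ sin H₀ = 1.6516×-0.82214×-0.05582 + 0.56928×0.99844×0.99674 = 0.075795 + 0.566539 = 0.642334.
Q̄ = (S₀/π) × [bracket] = (1957/π) × 0.642334 = 400.1 W/m².

Q̄ ≈ 400 W/m²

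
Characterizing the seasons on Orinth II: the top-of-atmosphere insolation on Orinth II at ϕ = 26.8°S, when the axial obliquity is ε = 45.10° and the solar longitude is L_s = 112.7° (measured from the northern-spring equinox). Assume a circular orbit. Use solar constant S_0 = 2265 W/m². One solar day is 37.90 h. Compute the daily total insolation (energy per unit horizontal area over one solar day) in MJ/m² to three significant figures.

27.4 MJ/m²

Solar declination: sin δ = sin ε · sin L_s = sin 45.10° × sin 112.7° = 0.65347, so δ = +40.804°.
cos h₀ = −tan(-26.8°) tan(+40.804°) = 0.4361, h₀ = 1.1196 rad.
Bracket: h₀ sin ϕ sin δ + cos ϕ cos δ sin h₀ = 1.1196×-0.45088×0.65347 + 0.89259×0.75695×0.89991 = -0.329875 + 0.608021 = 0.278146.
Q̄ = (S_0/π) × [bracket] = (2265/π) × 0.278146 = 200.54 W/m².
Daily total = Q̄ × 37.90 h × 3600 s/h = 200.54 × 37.90 × 3600 / 10⁶ = 27.36 MJ/m².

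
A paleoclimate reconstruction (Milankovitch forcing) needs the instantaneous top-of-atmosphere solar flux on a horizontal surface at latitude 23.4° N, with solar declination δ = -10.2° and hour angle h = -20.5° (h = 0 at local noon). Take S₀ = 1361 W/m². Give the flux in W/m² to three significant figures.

cos θ_z = sin φ sin δ + cos φ cos δ cos h = -0.070329 + 0.846049 = 0.775720.
Flux = S₀ · cos θ_z = 1361 × 0.775720 = 1056 W/m².

1.06e+03 W/m²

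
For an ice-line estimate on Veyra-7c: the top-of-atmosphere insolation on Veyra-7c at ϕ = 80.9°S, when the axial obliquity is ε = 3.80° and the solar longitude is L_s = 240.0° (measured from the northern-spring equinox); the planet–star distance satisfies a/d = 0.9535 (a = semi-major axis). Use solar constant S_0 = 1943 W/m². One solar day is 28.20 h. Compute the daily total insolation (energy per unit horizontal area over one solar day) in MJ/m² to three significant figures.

Solar declination: sin δ = sin ε · sin L_s = sin 3.80° × sin 240.0° = -0.05739, so δ = -3.290°.
cos h₀ = −tan(-80.9°) tan(-3.290°) = -0.3589, h₀ = 1.9379 rad.
Bracket: h₀ sin ϕ sin δ + cos ϕ cos δ sin h₀ = 1.9379×-0.98741×-0.05739 + 0.15816×0.99835×0.93337 = 0.109816 + 0.147378 = 0.257194.
Inverse-square distance factor (a/d)² = 0.9535² = 0.909162.
Q̄ = (S_0/π) × 0.909162 × [bracket] = (1943/π) × 0.909162 × 0.257194 = 144.62 W/m².
Daily total = Q̄ × 28.20 h × 3600 s/h = 144.62 × 28.20 × 3600 / 10⁶ = 14.68 MJ/m².

14.7 MJ/m²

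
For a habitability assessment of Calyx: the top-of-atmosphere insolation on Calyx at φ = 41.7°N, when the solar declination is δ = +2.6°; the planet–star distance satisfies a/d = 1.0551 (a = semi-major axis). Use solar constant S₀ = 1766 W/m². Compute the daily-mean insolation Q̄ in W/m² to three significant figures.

cos H₀ = −tan(+41.7°) tan(+2.600°) = -0.0405, H₀ = 1.6113 rad.
Bracket: H₀ sin φ sin δ + cos φ cos δ sin H₀ = 1.6113×0.66523×0.04536 + 0.74664×0.99897×0.99918 = 0.048621 + 0.745259 = 0.793880.
Inverse-square distance factor (a/d)² = 1.0551² = 1.113236.
Q̄ = (S₀/π) × 1.113236 × [bracket] = (1766/π) × 1.113236 × 0.793880 = 496.8 W/m².

Q̄ ≈ 497 W/m²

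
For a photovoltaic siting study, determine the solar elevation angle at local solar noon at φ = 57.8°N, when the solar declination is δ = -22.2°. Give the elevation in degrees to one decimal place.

At local noon the hour angle is zero, so the zenith angle equals |φ − δ| = |+57.8° − (-22.200°)| = 80.000°.
Elevation = 90° − 80.000° = 10.0°.

10.0°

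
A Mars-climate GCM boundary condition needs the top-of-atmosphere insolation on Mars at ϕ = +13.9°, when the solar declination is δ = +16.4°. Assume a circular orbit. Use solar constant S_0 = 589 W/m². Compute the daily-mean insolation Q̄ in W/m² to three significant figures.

Q̄ ≈ 195 W/m²

cos h₀ = −tan(+13.9°) tan(+16.400°) = -0.0728, h₀ = 1.6437 rad.
Bracket: h₀ sin ϕ sin δ + cos ϕ cos δ sin h₀ = 1.6437×0.24023×0.28234 + 0.97072×0.95931×0.99734 = 0.111486 + 0.928744 = 1.040230.
Q̄ = (S_0/π) × [bracket] = (589/π) × 1.040230 = 195.0 W/m².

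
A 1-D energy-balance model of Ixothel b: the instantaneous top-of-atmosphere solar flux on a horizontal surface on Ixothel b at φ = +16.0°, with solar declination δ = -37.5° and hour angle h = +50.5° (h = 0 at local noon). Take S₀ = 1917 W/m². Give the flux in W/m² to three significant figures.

cos θ_z = sin φ sin δ + cos φ cos δ cos h = -0.167797 + 0.485086 = 0.317289.
Flux = S₀ · cos θ_z = 1917 × 0.317289 = 608.2 W/m².

608 W/m²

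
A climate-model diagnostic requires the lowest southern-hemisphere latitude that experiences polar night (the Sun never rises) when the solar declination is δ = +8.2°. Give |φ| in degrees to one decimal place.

|φ| = 81.8°

Polar night requires cos H₀ = −tan φ tan δ ≥ 1, i.e. tan φ tan δ ≤ −1.
The boundary is |tan φ| · |tan δ| = 1, so |φ| = 90° − |δ| = 90° − 8.2° = 81.8° in the southern hemisphere.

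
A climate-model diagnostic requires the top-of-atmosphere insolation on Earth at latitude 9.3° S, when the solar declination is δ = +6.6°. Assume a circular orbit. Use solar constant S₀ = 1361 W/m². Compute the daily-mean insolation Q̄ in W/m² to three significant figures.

cos H₀ = −tan(-9.3°) tan(+6.600°) = 0.0189, H₀ = 1.5518 rad.
Bracket: H₀ sin φ sin δ + cos φ cos δ sin H₀ = 1.5518×-0.16160×0.11494 + 0.98686×0.99337×0.99982 = -0.028824 + 0.980141 = 0.951317.
Q̄ = (S₀/π) × [bracket] = (1361/π) × 0.951317 = 412.1 W/m².

Q̄ ≈ 412 W/m²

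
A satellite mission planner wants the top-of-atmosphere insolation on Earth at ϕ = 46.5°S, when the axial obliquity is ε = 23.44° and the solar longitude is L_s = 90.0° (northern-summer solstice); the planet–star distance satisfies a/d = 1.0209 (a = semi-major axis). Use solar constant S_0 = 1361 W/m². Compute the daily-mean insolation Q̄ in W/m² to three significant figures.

Solar declination: sin δ = sin ε · sin L_s = sin 23.44° × sin 90.0° = 0.39779, so δ = +23.440°.
cos h₀ = −tan(-46.5°) tan(+23.440°) = 0.4569, h₀ = 1.0963 rad.
Bracket: h₀ sin ϕ sin δ + cos ϕ cos δ sin h₀ = 1.0963×-0.72537×0.39779 + 0.68835×0.91748×0.88953 = -0.316332 + 0.561780 = 0.245448.
Inverse-square distance factor (a/d)² = 1.0209² = 1.042237.
Q̄ = (S_0/π) × 1.042237 × [bracket] = (1361/π) × 1.042237 × 0.245448 = 110.8 W/m².

Q̄ ≈ 111 W/m²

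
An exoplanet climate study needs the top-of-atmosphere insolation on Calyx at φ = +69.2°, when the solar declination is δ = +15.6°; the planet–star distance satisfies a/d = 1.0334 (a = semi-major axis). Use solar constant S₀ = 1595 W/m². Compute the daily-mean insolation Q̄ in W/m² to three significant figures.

Q̄ ≈ 452 W/m²

cos H₀ = −tan(+69.2°) tan(+15.600°) = -0.7350, H₀ = 2.3965 rad.
Bracket: H₀ sin φ sin δ + cos φ cos δ sin H₀ = 2.3965×0.93483×0.26892 + 0.35511×0.96316×0.67805 = 0.602467 + 0.231912 = 0.834379.
Inverse-square distance factor (a/d)² = 1.0334² = 1.067916.
Q̄ = (S₀/π) × 1.067916 × [bracket] = (1595/π) × 1.067916 × 0.834379 = 452.4 W/m².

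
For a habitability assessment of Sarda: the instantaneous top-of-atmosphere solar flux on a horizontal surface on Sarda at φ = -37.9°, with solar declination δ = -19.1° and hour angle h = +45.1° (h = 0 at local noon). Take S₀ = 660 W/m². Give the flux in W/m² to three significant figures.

480 W/m²

cos θ_z = sin φ sin δ + cos φ cos δ cos h = 0.201005 + 0.526329 = 0.727334.
Flux = S₀ · cos θ_z = 660 × 0.727334 = 480.0 W/m².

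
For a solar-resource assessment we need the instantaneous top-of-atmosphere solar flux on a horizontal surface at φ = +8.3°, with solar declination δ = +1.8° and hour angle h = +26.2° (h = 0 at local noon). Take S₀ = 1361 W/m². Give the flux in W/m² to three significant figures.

1.21e+03 W/m²

cos θ_z = sin φ sin δ + cos φ cos δ cos h = 0.004534 + 0.887422 = 0.891956.
Flux = S₀ · cos θ_z = 1361 × 0.891956 = 1214 W/m².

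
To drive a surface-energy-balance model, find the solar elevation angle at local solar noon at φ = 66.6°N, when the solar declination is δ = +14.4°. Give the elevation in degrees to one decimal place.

At local noon the hour angle is zero, so the zenith angle equals |φ − δ| = |+66.6° − (+14.400°)| = 52.200°.
Elevation = 90° − 52.200° = 37.8°.

37.8°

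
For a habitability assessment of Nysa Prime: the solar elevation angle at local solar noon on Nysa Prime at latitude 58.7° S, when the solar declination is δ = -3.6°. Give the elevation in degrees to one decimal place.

At local noon the hour angle is zero, so the zenith angle equals |ϕ − δ| = |-58.7° − (-3.600°)| = 55.100°.
Elevation = 90° − 55.100° = 34.9°.

34.9°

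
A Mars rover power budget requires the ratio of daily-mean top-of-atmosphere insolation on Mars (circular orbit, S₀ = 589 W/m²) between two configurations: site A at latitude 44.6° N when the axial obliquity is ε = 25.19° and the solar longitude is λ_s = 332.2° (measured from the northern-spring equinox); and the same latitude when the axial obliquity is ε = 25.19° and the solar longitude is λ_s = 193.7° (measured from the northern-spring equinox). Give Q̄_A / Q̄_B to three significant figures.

Q̄_A / Q̄_B ≈ 0.820

— Configuration A (φ=+44.6°):
Solar declination: sin δ = sin ε · sin λ_s = sin 25.19° × sin 332.2° = -0.19850, so δ = -11.449°.
cos H₀ = −tan(+44.6°) tan(-11.449°) = 0.1997, H₀ = 1.3697 rad.
Bracket: H₀ sin φ sin δ + cos φ cos δ sin H₀ = 1.3697×0.70215×-0.19850 + 0.71203×0.98010×0.97985 = -0.190904 + 0.683799 = 0.492895.
Q̄ = (S₀/π) × [bracket] = (589/π) × 0.492895 = 92.410 W/m².
— Configuration B (φ=+44.6°):
Solar declination: sin δ = sin ε · sin λ_s = sin 25.19° × sin 193.7° = -0.10080, so δ = -5.785°.
cos H₀ = −tan(+44.6°) tan(-5.785°) = 0.0999, H₀ = 1.4707 rad.
Bracket: H₀ sin φ sin δ + cos φ cos δ sin H₀ = 1.4707×0.70215×-0.10080 + 0.71203×0.99491×0.99500 = -0.104091 + 0.704864 = 0.600773.
Q̄ = (S₀/π) × [bracket] = (589/π) × 0.600773 = 112.64 W/m².
Ratio Q̄_A / Q̄_B = 92.410 / 112.64 = 0.8204.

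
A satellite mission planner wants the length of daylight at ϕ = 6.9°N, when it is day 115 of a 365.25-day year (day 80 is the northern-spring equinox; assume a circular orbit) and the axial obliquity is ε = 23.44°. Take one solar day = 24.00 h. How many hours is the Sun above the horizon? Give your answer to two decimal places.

12.21 h

Solar longitude: L_s = 360° × (115 − 80)/365.25 = 34.497°.
sin δ = sin 23.44° × sin 34.497° = 0.22529, so δ = +13.020°.
cos h₀ = −tan ϕ · tan δ = −tan(+6.9°) × tan(+13.020°) = -0.0280, so h₀ = 1.5988 rad = 91.60°.
Daylight = 2h₀/(2π) × 24.00 h = (1.5988/π) × 24.00 = 12.21 h.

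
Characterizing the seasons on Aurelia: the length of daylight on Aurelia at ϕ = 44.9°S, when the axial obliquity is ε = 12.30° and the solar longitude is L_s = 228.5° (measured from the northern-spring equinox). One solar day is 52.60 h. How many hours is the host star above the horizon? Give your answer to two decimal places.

Solar declination: sin δ = sin ε · sin L_s = sin 12.30° × sin 228.5° = -0.15955, so δ = -9.181°.
cos h₀ = −tan ϕ · tan δ = −tan(-44.9°) × tan(-9.181°) = -0.1611, so h₀ = 1.7326 rad = 99.27°.
Daylight = 2h₀/(2π) × 52.60 h = (1.7326/π) × 52.60 = 29.01 h.

29.01 h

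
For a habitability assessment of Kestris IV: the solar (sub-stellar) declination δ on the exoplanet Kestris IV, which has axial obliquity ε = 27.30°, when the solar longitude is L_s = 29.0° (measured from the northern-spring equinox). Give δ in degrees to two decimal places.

sin δ = sin ε · sin L_s = sin 27.30° × sin 29.0° = 0.222358.
δ = arcsin(0.222358) = +12.85°.

δ = +12.85°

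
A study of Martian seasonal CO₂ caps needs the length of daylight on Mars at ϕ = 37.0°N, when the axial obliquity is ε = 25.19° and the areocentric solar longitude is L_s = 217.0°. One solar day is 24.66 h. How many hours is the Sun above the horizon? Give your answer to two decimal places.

10.75 h

sin δ = sin 25.19° × sin 217.0° = -0.25615, so δ = -14.841°.
cos h₀ = −tan ϕ · tan δ = −tan(+37.0°) × tan(-14.841°) = 0.1997, so h₀ = 1.3698 rad = 78.48°.
Daylight = 2h₀/(2π) × 24.66 h = (1.3698/π) × 24.66 = 10.75 h.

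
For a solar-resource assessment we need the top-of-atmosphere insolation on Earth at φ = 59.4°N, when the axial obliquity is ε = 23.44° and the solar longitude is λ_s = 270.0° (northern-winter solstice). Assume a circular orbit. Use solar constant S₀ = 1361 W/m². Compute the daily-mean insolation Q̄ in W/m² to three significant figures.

Q̄ ≈ 26.7 W/m²

Solar declination: sin δ = sin ε · sin λ_s = sin 23.44° × sin 270.0° = -0.39779, so δ = -23.440°.
cos H₀ = −tan(+59.4°) tan(-23.440°) = 0.7331, H₀ = 0.7479 rad.
Bracket: H₀ sin φ sin δ + cos φ cos δ sin H₀ = 0.7479×0.86074×-0.39779 + 0.50904×0.91748×0.68010 = -0.256076 + 0.317630 = 0.061554.
Q̄ = (S₀/π) × [bracket] = (1361/π) × 0.061554 = 26.67 W/m².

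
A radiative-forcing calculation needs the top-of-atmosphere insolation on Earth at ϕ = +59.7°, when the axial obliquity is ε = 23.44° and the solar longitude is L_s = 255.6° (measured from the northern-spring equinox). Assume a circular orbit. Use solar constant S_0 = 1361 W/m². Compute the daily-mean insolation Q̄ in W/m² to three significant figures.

Solar declination: sin δ = sin ε · sin L_s = sin 23.44° × sin 255.6° = -0.38529, so δ = -22.662°.
cos h₀ = −tan(+59.7°) tan(-22.662°) = 0.7145, h₀ = 0.7749 rad.
Bracket: h₀ sin ϕ sin δ + cos ϕ cos δ sin h₀ = 0.7749×0.86340×-0.38529 + 0.50453×0.92280×0.69962 = -0.257778 + 0.325729 = 0.067951.
Q̄ = (S_0/π) × [bracket] = (1361/π) × 0.067951 = 29.44 W/m².

Q̄ ≈ 29.4 W/m²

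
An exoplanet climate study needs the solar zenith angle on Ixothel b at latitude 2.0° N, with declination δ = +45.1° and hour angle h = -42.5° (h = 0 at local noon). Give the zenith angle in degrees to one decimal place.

θ_z = 57.0°

cos θ_z = sin φ sin δ + cos φ cos δ cos h = 0.024721 + 0.520106 = 0.544827.
θ_z = arccos(0.544827) = 57.0°.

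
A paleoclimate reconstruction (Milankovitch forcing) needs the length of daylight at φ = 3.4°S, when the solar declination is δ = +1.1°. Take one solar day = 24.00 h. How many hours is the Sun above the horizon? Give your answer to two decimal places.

cos H₀ = −tan φ · tan δ = −tan(-3.4°) × tan(+1.100°) = 0.0011, so H₀ = 1.5697 rad = 89.93°.
Daylight = 2H₀/(2π) × 24.00 h = (1.5697/π) × 24.00 = 11.99 h.

11.99 h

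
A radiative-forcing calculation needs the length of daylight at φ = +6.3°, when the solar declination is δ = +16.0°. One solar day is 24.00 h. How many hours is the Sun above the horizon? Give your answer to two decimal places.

12.24 h

cos H₀ = −tan φ · tan δ = −tan(+6.3°) × tan(+16.000°) = -0.0317, so H₀ = 1.6025 rad = 91.81°.
Daylight = 2H₀/(2π) × 24.00 h = (1.6025/π) × 24.00 = 12.24 h.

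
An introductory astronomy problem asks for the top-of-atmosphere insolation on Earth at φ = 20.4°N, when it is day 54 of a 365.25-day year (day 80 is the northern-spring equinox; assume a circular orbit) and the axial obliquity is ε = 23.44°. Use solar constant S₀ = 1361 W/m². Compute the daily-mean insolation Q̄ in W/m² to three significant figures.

Solar longitude: λ_s = 360° × (54 − 80)/365.25 = -25.626°, i.e. -25.626° + 360° = 334.374°.
sin δ = sin 23.44° × sin 334.374° = -0.17204, so δ = -9.907°.
cos H₀ = −tan(+20.4°) tan(-9.907°) = 0.0650, H₀ = 1.5058 rad.
Bracket: H₀ sin φ sin δ + cos φ cos δ sin H₀ = 1.5058×0.34857×-0.17204 + 0.93728×0.98509×0.99789 = -0.090300 + 0.921357 = 0.831057.
Q̄ = (S₀/π) × [bracket] = (1361/π) × 0.831057 = 360.0 W/m².

Q̄ ≈ 360 W/m²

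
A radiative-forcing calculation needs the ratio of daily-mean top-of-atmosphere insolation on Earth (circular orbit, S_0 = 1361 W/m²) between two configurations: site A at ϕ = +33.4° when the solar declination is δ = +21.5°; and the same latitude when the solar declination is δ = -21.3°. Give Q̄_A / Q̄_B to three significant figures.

Q̄_A / Q̄_B ≈ 2.29

— Configuration A (ϕ=+33.4°):
cos h₀ = −tan(+33.4°) tan(+21.500°) = -0.2597, h₀ = 1.8335 rad.
Bracket: h₀ sin ϕ sin δ + cos ϕ cos δ sin h₀ = 1.8335×0.55048×0.36650 + 0.83485×0.93042×0.96568 = 0.369910 + 0.750103 = 1.120013.
Q̄ = (S_0/π) × [bracket] = (1361/π) × 1.120013 = 485.21 W/m².
— Configuration B (ϕ=+33.4°):
cos h₀ = −tan(+33.4°) tan(-21.300°) = 0.2571, h₀ = 1.3108 rad.
Bracket: h₀ sin ϕ sin δ + cos ϕ cos δ sin h₀ = 1.3108×0.55048×-0.36325 + 0.83485×0.93169×0.96639 = -0.262110 + 0.751679 = 0.489569.
Q̄ = (S_0/π) × [bracket] = (1361/π) × 0.489569 = 212.09 W/m².
Ratio Q̄_A / Q̄_B = 485.21 / 212.09 = 2.288.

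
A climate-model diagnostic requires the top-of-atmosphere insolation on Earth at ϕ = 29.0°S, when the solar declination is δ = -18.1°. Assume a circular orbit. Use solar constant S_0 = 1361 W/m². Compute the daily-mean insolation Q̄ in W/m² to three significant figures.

cos h₀ = −tan(-29.0°) tan(-18.100°) = -0.1812, h₀ = 1.7530 rad.
Bracket: h₀ sin ϕ sin δ + cos ϕ cos δ sin h₀ = 1.7530×-0.48481×-0.31068 + 0.87462×0.95052×0.98345 = 0.264038 + 0.817585 = 1.081623.
Q̄ = (S_0/π) × [bracket] = (1361/π) × 1.081623 = 468.6 W/m².

Q̄ ≈ 469 W/m²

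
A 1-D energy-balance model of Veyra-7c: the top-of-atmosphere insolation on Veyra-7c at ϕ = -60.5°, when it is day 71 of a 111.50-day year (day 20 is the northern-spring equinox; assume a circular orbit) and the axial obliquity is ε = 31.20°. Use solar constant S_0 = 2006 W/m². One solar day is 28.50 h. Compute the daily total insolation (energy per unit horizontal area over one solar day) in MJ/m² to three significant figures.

Solar longitude: L_s = 360° × (71 − 20)/111.50 = 164.664°.
sin δ = sin 31.20° × sin 164.664° = 0.13701, so δ = +7.875°.
cos h₀ = −tan(-60.5°) tan(+7.875°) = 0.2445, h₀ = 1.3238 rad.
Bracket: h₀ sin ϕ sin δ + cos ϕ cos δ sin h₀ = 1.3238×-0.87036×0.13701 + 0.49242×0.99057×0.96966 = -0.157861 + 0.472977 = 0.315116.
Q̄ = (S_0/π) × [bracket] = (2006/π) × 0.315116 = 201.21 W/m².
Daily total = Q̄ × 28.50 h × 3600 s/h = 201.21 × 28.50 × 3600 / 10⁶ = 20.64 MJ/m².

20.6 MJ/m²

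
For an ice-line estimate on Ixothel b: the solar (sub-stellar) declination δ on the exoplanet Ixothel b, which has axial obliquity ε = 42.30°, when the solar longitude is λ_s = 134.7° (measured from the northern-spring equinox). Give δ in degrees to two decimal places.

δ = +28.58°

sin δ = sin ε · sin λ_s = sin 42.30° × sin 134.7° = 0.478377.
δ = arcsin(0.478377) = +28.58°.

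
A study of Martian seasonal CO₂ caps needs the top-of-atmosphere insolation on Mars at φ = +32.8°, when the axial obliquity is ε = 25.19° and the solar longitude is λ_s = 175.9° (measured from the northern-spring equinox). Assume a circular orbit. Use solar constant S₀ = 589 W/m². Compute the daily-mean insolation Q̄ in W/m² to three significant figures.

Solar declination: sin δ = sin ε · sin λ_s = sin 25.19° × sin 175.9° = 0.03043, so δ = +1.744°.
cos H₀ = −tan(+32.8°) tan(+1.744°) = -0.0196, H₀ = 1.5904 rad.
Bracket: H₀ sin φ sin δ + cos φ cos δ sin H₀ = 1.5904×0.54171×0.03043 + 0.84057×0.99954×0.99981 = 0.026217 + 0.840024 = 0.866241.
Q̄ = (S₀/π) × [bracket] = (589/π) × 0.866241 = 162.4 W/m².

Q̄ ≈ 162 W/m²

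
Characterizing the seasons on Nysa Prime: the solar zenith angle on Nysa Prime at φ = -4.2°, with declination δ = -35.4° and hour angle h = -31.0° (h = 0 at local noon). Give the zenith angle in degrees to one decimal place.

cos θ_z = sin φ sin δ + cos φ cos δ cos h = 0.042426 + 0.696825 = 0.739251.
θ_z = arccos(0.739251) = 42.3°.

θ_z = 42.3°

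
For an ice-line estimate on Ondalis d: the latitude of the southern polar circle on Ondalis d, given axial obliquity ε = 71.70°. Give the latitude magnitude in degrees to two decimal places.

18.30°

The polar circle is the lowest latitude that experiences at least one full rotation of continuous darkness at the northern-summer solstice; it lies at |φ| = 90° − ε = 90° − 71.70° = 18.30°.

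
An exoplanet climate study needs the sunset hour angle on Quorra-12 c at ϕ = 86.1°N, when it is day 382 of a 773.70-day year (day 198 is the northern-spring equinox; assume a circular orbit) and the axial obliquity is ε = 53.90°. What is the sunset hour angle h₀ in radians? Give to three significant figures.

Solar longitude: L_s = 360° × (382 − 198)/773.70 = 85.615°.
sin δ = sin 53.90° × sin 85.615° = 0.80562, so δ = +53.671°.
Sunrise equation: cos h₀ = −tan ϕ · tan δ = -19.9473 ≤ −1, so the host star never sets (polar day) and h₀ = π.

h₀ = 3.14 rad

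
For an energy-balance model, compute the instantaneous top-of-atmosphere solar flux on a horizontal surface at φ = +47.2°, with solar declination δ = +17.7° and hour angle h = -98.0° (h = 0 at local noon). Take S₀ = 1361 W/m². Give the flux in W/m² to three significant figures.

181 W/m²

cos θ_z = sin φ sin δ + cos φ cos δ cos h = 0.223078 + -0.090084 = 0.132994.
Flux = S₀ · cos θ_z = 1361 × 0.132994 = 181.0 W/m².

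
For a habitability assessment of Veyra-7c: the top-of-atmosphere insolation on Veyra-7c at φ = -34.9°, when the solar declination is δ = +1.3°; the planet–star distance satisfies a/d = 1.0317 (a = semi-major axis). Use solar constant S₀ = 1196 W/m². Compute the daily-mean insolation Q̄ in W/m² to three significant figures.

cos H₀ = −tan(-34.9°) tan(+1.300°) = 0.0158, H₀ = 1.5550 rad.
Bracket: H₀ sin φ sin δ + cos φ cos δ sin H₀ = 1.5550×-0.57215×0.02269 + 0.82015×0.99974×0.99987 = -0.020187 + 0.819830 = 0.799643.
Inverse-square distance factor (a/d)² = 1.0317² = 1.064405.
Q̄ = (S₀/π) × 1.064405 × [bracket] = (1196/π) × 1.064405 × 0.799643 = 324.0 W/m².

Q̄ ≈ 324 W/m²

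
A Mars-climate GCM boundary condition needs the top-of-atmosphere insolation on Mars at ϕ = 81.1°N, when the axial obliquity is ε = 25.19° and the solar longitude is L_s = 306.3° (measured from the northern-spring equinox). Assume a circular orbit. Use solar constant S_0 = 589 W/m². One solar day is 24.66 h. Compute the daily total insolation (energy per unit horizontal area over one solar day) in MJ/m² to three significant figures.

Solar declination: sin δ = sin ε · sin L_s = sin 25.19° × sin 306.3° = -0.34302, so δ = -20.061°.
cos h₀ = −tan(+81.1°) tan(-20.061°) = 2.3320 ≥ 1 ⇒ polar night, h₀ = 0 and Q̄ = 0.
Daily total = Q̄ × 24.66 h × 3600 s/h = 0.00 MJ/m².

0.00 MJ/m²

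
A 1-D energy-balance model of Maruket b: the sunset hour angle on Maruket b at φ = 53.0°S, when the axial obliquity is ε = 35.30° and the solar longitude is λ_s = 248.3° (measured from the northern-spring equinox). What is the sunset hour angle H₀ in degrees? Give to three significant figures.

H₀ = 148°

Solar declination: sin δ = sin ε · sin λ_s = sin 35.30° × sin 248.3° = -0.53691, so δ = -32.473°.
cos H₀ = −tan φ · tan δ = −tan(-53.0°) × tan(-32.473°) = -0.8446, so H₀ = 2.5765 rad = 147.62°.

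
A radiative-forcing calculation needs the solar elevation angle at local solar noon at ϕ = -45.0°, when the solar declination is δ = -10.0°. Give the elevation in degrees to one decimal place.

At local noon the hour angle is zero, so the zenith angle equals |ϕ − δ| = |-45.0° − (-10.000°)| = 35.000°.
Elevation = 90° − 35.000° = 55.0°.

55.0°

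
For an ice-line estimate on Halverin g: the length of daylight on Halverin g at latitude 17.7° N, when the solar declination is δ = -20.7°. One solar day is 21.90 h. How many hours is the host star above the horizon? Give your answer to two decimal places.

cos h₀ = −tan ϕ · tan δ = −tan(+17.7°) × tan(-20.700°) = 0.1206, so h₀ = 1.4499 rad = 83.07°.
Daylight = 2h₀/(2π) × 21.90 h = (1.4499/π) × 21.90 = 10.11 h.

10.11 h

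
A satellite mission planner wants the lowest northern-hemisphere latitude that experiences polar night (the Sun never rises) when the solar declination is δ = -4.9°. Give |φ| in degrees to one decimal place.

|φ| = 85.1°

Polar night requires cos H₀ = −tan φ tan δ ≥ 1, i.e. tan φ tan δ ≤ −1.
The boundary is |tan φ| · |tan δ| = 1, so |φ| = 90° − |δ| = 90° − 4.9° = 85.1° in the northern hemisphere.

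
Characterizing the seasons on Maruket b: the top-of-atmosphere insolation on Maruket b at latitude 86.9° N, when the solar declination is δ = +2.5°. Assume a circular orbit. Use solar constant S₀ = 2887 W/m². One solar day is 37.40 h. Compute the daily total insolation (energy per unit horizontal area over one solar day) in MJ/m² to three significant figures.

cos H₀ = −tan(+86.9°) tan(+2.500°) = -0.8062, H₀ = 2.5085 rad.
Bracket: H₀ sin φ sin δ + cos φ cos δ sin H₀ = 2.5085×0.99854×0.04362 + 0.05408×0.99905×0.59168 = 0.109261 + 0.031968 = 0.141229.
Q̄ = (S₀/π) × [bracket] = (2887/π) × 0.141229 = 129.78 W/m².
Daily total = Q̄ × 37.40 h × 3600 s/h = 129.78 × 37.40 × 3600 / 10⁶ = 17.47 MJ/m².

17.5 MJ/m²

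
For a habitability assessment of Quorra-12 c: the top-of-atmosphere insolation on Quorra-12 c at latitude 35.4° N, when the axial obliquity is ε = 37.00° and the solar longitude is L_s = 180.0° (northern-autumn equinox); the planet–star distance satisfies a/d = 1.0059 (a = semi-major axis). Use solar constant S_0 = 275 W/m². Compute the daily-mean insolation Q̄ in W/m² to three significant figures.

Q̄ ≈ 72.2 W/m²

Solar declination: sin δ = sin ε · sin L_s = sin 37.00° × sin 180.0° = 0.00000, so δ = +0.000°.
cos h₀ = −tan(+35.4°) tan(+0.000°) = -0.0000, h₀ = 1.5708 rad.
Bracket: h₀ sin ϕ sin δ + cos ϕ cos δ sin h₀ = 1.5708×0.57928×0.00000 + 0.81513×1.00000×1.00000 = 0.000000 + 0.815130 = 0.815130.
Inverse-square distance factor (a/d)² = 1.0059² = 1.011835.
Q̄ = (S_0/π) × 1.011835 × [bracket] = (275/π) × 1.011835 × 0.815130 = 72.20 W/m².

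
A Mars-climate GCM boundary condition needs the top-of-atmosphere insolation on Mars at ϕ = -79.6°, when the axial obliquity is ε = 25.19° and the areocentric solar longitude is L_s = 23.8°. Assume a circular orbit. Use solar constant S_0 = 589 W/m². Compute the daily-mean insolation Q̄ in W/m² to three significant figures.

Q̄ ≈ 0.353 W/m²

sin δ = sin 25.19° × sin 23.8° = 0.17176, so δ = +9.890°.
cos h₀ = −tan(-79.6°) tan(+9.890°) = 0.9499, h₀ = 0.3177 rad.
Bracket: h₀ sin ϕ sin δ + cos ϕ cos δ sin h₀ = 0.3177×-0.98357×0.17176 + 0.18052×0.98514×0.31240 = -0.053672 + 0.055556 = 0.001884.
Q̄ = (S_0/π) × [bracket] = (589/π) × 0.001884 = 0.3532 W/m².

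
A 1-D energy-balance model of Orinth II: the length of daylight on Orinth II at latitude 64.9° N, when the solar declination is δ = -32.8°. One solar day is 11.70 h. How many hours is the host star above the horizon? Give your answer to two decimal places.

cos H₀ = −tan φ · tan δ = 1.3758 ≥ 1, so the host star never rises (polar night) and H₀ = 0.
Daylight = 2H₀/(2π) × 11.70 h = (0.0000/π) × 11.70 = 0.00 h.

0.00 h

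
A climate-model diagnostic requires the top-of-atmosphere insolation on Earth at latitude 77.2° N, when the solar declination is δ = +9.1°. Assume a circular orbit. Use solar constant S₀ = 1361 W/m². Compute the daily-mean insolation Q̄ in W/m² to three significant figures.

Q̄ ≈ 224 W/m²

cos H₀ = −tan(+77.2°) tan(+9.100°) = -0.7050, H₀ = 2.3532 rad.
Bracket: H₀ sin φ sin δ + cos φ cos δ sin H₀ = 2.3532×0.97515×0.15816 + 0.22155×0.98741×0.70920 = 0.362933 + 0.155145 = 0.518078.
Q̄ = (S₀/π) × [bracket] = (1361/π) × 0.518078 = 224.4 W/m².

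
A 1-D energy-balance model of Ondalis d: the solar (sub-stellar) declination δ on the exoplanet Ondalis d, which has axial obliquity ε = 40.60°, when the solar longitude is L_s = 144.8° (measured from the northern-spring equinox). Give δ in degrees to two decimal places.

sin δ = sin ε · sin L_s = sin 40.60° × sin 144.8° = 0.375127.
δ = arcsin(0.375127) = +22.03°.

δ = +22.03°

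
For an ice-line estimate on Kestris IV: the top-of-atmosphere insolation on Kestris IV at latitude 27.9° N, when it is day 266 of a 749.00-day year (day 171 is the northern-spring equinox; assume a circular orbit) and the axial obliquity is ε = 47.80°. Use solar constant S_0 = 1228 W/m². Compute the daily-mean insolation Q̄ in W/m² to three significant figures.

Solar longitude: L_s = 360° × (266 − 171)/749.00 = 45.661°.
sin δ = sin 47.80° × sin 45.661° = 0.52984, so δ = +31.994°.
cos h₀ = −tan(+27.9°) tan(+31.994°) = -0.3308, h₀ = 1.9079 rad.
Bracket: h₀ sin ϕ sin δ + cos ϕ cos δ sin h₀ = 1.9079×0.46793×0.52984 + 0.88377×0.84810×0.94371 = 0.473022 + 0.707335 = 1.180357.
Q̄ = (S_0/π) × [bracket] = (1228/π) × 1.180357 = 461.4 W/m².

Q̄ ≈ 461 W/m²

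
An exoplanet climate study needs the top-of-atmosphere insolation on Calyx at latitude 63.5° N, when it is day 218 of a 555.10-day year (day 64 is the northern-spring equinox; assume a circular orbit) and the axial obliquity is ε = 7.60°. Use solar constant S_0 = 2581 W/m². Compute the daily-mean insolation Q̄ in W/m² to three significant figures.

Q̄ ≈ 527 W/m²

Solar longitude: L_s = 360° × (218 − 64)/555.10 = 99.874°.
sin δ = sin 7.60° × sin 99.874° = 0.13030, so δ = +7.487°.
cos h₀ = −tan(+63.5°) tan(+7.487°) = -0.2636, h₀ = 1.8375 rad.
Bracket: h₀ sin ϕ sin δ + cos ϕ cos δ sin h₀ = 1.8375×0.89493×0.13030 + 0.44620×0.99147×0.96464 = 0.214270 + 0.426751 = 0.641021.
Q̄ = (S_0/π) × [bracket] = (2581/π) × 0.641021 = 526.6 W/m².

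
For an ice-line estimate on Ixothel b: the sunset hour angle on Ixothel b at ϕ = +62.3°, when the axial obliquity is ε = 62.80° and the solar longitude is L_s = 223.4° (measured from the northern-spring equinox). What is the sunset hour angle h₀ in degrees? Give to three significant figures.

h₀ = 0.00°

Solar declination: sin δ = sin ε · sin L_s = sin 62.80° × sin 223.4° = -0.61111, so δ = -37.670°.
cos h₀ = −tan ϕ · tan δ = 1.4705 ≥ 1, so the host star never rises (polar night) and h₀ = 0.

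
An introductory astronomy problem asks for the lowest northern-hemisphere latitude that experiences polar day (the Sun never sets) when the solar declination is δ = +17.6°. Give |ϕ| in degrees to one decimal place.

|ϕ| = 72.4°

Polar day requires cos h₀ = −tan ϕ tan δ ≤ −1, i.e. tan ϕ tan δ ≥ 1.
The boundary is |tan ϕ| · |tan δ| = 1, so |ϕ| = 90° − |δ| = 90° − 17.6° = 72.4° in the northern hemisphere.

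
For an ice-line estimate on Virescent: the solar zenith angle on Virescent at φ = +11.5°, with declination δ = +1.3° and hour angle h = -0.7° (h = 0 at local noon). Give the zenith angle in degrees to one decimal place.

cos θ_z = sin φ sin δ + cos φ cos δ cos h = 0.004523 + 0.979599 = 0.984122.
θ_z = arccos(0.984122) = 10.2°.

θ_z = 10.2°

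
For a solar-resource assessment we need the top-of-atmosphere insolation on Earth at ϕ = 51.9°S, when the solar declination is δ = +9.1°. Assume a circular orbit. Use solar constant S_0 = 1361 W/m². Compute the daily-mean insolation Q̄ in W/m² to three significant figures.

cos h₀ = −tan(-51.9°) tan(+9.100°) = 0.2043, h₀ = 1.3651 rad.
Bracket: h₀ sin ϕ sin δ + cos ϕ cos δ sin h₀ = 1.3651×-0.78694×0.15816 + 0.61704×0.98741×0.97891 = -0.169904 + 0.596422 = 0.426518.
Q̄ = (S_0/π) × [bracket] = (1361/π) × 0.426518 = 184.8 W/m².

Q̄ ≈ 185 W/m²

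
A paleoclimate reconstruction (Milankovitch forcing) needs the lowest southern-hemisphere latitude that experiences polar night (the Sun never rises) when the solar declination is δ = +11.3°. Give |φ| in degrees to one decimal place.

|φ| = 78.7°

Polar night requires cos H₀ = −tan φ tan δ ≥ 1, i.e. tan φ tan δ ≤ −1.
The boundary is |tan φ| · |tan δ| = 1, so |φ| = 90° − |δ| = 90° − 11.3° = 78.7° in the southern hemisphere.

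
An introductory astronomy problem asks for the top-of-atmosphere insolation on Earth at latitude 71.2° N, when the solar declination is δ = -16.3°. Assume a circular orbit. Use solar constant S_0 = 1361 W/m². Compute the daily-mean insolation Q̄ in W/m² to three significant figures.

cos h₀ = −tan(+71.2°) tan(-16.300°) = 0.8590, h₀ = 0.5375 rad.
Bracket: h₀ sin ϕ sin δ + cos ϕ cos δ sin h₀ = 0.5375×0.94665×-0.28067 + 0.32227×0.95981×0.51201 = -0.142812 + 0.158374 = 0.015562.
Q̄ = (S_0/π) × [bracket] = (1361/π) × 0.015562 = 6.742 W/m².

Q̄ ≈ 6.74 W/m²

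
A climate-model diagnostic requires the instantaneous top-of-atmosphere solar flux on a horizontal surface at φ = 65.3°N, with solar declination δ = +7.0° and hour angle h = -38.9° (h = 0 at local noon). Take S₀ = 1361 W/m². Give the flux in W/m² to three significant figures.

cos θ_z = sin φ sin δ + cos φ cos δ cos h = 0.110719 + 0.322778 = 0.433497.
Flux = S₀ · cos θ_z = 1361 × 0.433497 = 590.0 W/m².

590 W/m²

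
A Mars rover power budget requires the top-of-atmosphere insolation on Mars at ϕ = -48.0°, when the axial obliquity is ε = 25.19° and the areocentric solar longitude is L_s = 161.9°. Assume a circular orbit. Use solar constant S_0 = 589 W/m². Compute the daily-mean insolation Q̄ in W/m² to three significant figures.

Q̄ ≈ 96.8 W/m²

sin δ = sin 25.19° × sin 161.9° = 0.13223, so δ = +7.599°.
cos h₀ = −tan(-48.0°) tan(+7.599°) = 0.1482, h₀ = 1.4221 rad.
Bracket: h₀ sin ϕ sin δ + cos ϕ cos δ sin h₀ = 1.4221×-0.74314×0.13223 + 0.66913×0.99122×0.98896 = -0.139743 + 0.655933 = 0.516190.
Q̄ = (S_0/π) × [bracket] = (589/π) × 0.516190 = 96.78 W/m².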